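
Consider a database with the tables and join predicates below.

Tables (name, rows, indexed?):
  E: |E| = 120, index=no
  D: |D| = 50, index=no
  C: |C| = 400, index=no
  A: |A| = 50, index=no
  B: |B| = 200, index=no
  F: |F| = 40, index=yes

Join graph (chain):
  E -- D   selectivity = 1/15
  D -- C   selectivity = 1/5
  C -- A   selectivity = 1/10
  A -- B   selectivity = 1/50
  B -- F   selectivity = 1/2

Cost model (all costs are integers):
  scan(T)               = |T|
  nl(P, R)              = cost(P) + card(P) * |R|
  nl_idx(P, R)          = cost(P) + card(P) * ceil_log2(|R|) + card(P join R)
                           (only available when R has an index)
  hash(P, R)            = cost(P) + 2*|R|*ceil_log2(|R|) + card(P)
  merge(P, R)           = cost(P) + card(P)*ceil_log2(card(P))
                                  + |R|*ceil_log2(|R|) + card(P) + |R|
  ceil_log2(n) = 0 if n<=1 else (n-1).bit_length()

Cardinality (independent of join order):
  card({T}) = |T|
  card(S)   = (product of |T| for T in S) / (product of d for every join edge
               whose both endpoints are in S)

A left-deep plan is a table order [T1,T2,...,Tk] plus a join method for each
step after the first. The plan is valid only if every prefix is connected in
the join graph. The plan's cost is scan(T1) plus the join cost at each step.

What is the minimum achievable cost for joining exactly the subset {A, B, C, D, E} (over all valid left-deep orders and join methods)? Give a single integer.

96880

Selinger DP over subsets of {A,B,C,D,E}:
  {E}: scan cost=120, card=120
  {D}: scan cost=50, card=50
  {C}: scan cost=400, card=400
  {A}: scan cost=50, card=50
  {B}: scan cost=200, card=200
  {DE}: card=400; try (D,hash)→840, (E,merge)→1360, (D,merge)→1430, (E,hash)→1780, (E,nl)→6050, (D,nl)→6120; best=840 via (D,hash)
  {CD}: card=4000; try (D,hash)→1400, (C,merge)→4400, (D,merge)→4750, (C,hash)→7300, (C,nl)→20050, (D,nl)→20400; best=1400 via (D,hash)
  {AC}: card=2000; try (A,hash)→1400, (C,merge)→4400, (A,merge)→4750, (C,hash)→7300, (C,nl)→20050, (A,nl)→20400; best=1400 via (A,hash)
  {AB}: card=200; try (A,hash)→1000, (B,merge)→2200, (A,merge)→2350, (B,hash)→3300, (B,nl)→10050, (A,nl)→10200; best=1000 via (A,hash)
  {CDE}: card=32000; try (E,hash)→7080, (C,hash)→8440, (C,merge)→8840, (E,merge)→54360, (C,nl)→160840, (E,nl)→481400; best=7080 via (E,hash)
  {ACD}: card=20000; try (D,hash)→4000, (A,hash)→6000, (D,merge)→25750, (A,merge)→53750, (D,nl)→101400, (A,nl)→201400; best=4000 via (D,hash)
  {ABC}: card=8000; try (B,hash)→6600, (C,merge)→6800, (C,hash)→8400, (B,merge)→27200, (C,nl)→81000, (B,nl)→401400; best=6600 via (B,hash)
  {ACDE}: card=160000; try (E,hash)→25680, (A,hash)→39680, (E,merge)→324960, (A,merge)→519430, (A,nl)→1607080, (E,nl)→2404000; best=25680 via (E,hash)
  {ABCD}: card=80000; try (D,hash)→15200, (B,hash)→27200, (D,merge)→118950, (B,merge)→325800, (D,nl)→406600, (B,nl)→4004000; best=15200 via (D,hash)
  {ABCDE}: card=640000; try (E,hash)→96880, (B,hash)→188880, (E,merge)→1456160, (B,merge)→3067480, (E,nl)→9615200, (B,nl)→32025680; best=96880 via (E,hash)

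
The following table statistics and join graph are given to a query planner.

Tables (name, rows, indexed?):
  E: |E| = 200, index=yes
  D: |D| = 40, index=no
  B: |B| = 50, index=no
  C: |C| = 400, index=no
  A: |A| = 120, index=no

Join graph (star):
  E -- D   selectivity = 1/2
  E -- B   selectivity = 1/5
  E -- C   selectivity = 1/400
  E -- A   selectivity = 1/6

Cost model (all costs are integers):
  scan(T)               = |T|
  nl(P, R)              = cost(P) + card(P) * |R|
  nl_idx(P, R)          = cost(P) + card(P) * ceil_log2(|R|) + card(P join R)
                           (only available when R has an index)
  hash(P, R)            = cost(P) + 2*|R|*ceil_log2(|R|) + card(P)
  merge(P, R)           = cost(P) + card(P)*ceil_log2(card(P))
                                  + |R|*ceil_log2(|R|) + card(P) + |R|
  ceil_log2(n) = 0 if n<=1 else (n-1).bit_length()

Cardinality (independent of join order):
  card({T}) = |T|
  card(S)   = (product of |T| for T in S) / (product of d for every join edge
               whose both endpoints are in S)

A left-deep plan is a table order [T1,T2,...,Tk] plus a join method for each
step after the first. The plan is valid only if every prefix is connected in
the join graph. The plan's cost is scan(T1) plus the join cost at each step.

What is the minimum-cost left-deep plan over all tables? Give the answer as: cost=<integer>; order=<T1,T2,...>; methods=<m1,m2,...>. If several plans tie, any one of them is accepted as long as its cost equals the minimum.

Selinger DP (subsets sized 1..n):
  {E}: scan cost=200, card=200
  {D}: scan cost=40, card=40
  {B}: scan cost=50, card=50
  {C}: scan cost=400, card=400
  {A}: scan cost=120, card=120
  {DE}: card=4000; try (D,hash)→880, (E,merge)→2120, (D,merge)→2280, (E,hash)→3280, (E,nl_idx)→4360, (E,nl)→8040 …(+1); best=880 via (D,hash)
  {BE}: card=2000; try (B,hash)→1000, (E,merge)→2200, (B,merge)→2350, (E,nl_idx)→2450, (E,hash)→3300, (E,nl)→10050 …(+1); best=1000 via (B,hash)
  {CE}: card=200; try (E,nl_idx)→3800, (E,hash)→4000, (C,merge)→6000, (E,merge)→6200, (C,hash)→7600, (C,nl)→80200 …(+1); best=3800 via (E,nl_idx)
  {AE}: card=4000; try (A,hash)→2080, (E,merge)→2880, (A,merge)→2960, (E,hash)→3440, (E,nl_idx)→5080, (E,nl)→24120 …(+1); best=2080 via (A,hash)
  {BDE}: card=40000; try (D,hash)→3480, (B,hash)→5480, (D,merge)→25280, (B,merge)→53230, (D,nl)→81000, (B,nl)→200880; best=3480 via (D,hash)
  {CDE}: card=4000; try (D,hash)→4480, (D,merge)→5880, (D,nl)→11800, (C,hash)→12080, (C,merge)→56880, (C,nl)→1600880; best=4480 via (D,hash)
  {ADE}: card=80000; try (D,hash)→6560, (A,hash)→6560, (A,merge)→53840, (D,merge)→54360, (D,nl)→162080, (A,nl)→480880; best=6560 via (D,hash)
  {BCE}: card=2000; try (B,hash)→4600, (B,merge)→5950, (C,hash)→10200, (B,nl)→13800, (C,merge)→29000, (C,nl)→801000; best=4600 via (B,hash)
  {ABE}: card=40000; try (A,hash)→4680, (B,hash)→6680, (A,merge)→25960, (B,merge)→54430, (B,nl)→202080, (A,nl)→241000; best=4680 via (A,hash)
  {ACE}: card=4000; try (A,hash)→5680, (A,merge)→6560, (C,hash)→13280, (A,nl)→27800, (C,merge)→58080, (C,nl)→1602080; best=5680 via (A,hash)
  {BCDE}: card=40000; try (D,hash)→7080, (B,hash)→9080, (D,merge)→28880, (C,hash)→50680, (B,merge)→56830, (D,nl)→84600 …(+3); best=7080 via (D,hash)
  {ABDE}: card=800000; try (D,hash)→45160, (A,hash)→45160, (B,hash)→87160, (A,merge)→684440, (D,merge)→684960, (B,merge)→1446910 …(+3); best=45160 via (D,hash)
  {ACDE}: card=80000; try (D,hash)→10160, (A,hash)→10160, (A,merge)→57440, (D,merge)→57960, (C,hash)→93760, (D,nl)→165680 …(+3); best=10160 via (D,hash)
  {ABCE}: card=40000; try (A,hash)→8280, (B,hash)→10280, (A,merge)→29560, (C,hash)→51880, (B,merge)→58030, (B,nl)→205680 …(+3); best=8280 via (A,hash)
  {ABCDE}: card=800000; try (D,hash)→48760, (A,hash)→48760, (B,hash)→90760, (A,merge)→688040, (D,merge)→688560, (C,hash)→852360 …(+6); best=48760 via (D,hash)

cost=48760; order=C,E,B,A,D; methods=nl_idx,hash,hash,hash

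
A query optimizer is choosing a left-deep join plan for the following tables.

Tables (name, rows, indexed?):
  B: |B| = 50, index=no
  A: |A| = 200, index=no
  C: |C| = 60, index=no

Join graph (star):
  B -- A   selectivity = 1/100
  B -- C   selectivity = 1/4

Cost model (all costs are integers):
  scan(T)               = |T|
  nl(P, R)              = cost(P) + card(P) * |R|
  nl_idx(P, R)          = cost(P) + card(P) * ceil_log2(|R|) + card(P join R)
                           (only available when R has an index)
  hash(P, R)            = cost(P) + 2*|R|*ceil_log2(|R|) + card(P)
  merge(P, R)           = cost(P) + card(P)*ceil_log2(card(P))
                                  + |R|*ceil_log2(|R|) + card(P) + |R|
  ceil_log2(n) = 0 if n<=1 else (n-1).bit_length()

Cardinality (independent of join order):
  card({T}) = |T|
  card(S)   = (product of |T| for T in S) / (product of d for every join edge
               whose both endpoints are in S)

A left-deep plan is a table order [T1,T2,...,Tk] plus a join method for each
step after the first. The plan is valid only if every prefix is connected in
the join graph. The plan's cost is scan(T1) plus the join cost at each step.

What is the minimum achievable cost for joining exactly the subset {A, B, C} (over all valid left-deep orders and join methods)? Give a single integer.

1820

Selinger DP over subsets of {A,B,C}:
  {B}: scan cost=50, card=50
  {A}: scan cost=200, card=200
  {C}: scan cost=60, card=60
  {AB}: card=100; try (B,hash)→1000, (A,merge)→2200, (B,merge)→2350, (A,hash)→3300, (A,nl)→10050, (B,nl)→10200; best=1000 via (B,hash)
  {BC}: card=750; try (B,hash)→720, (C,hash)→820, (C,merge)→820, (B,merge)→830, (C,nl)→3050, (B,nl)→3060; best=720 via (B,hash)
  {ABC}: card=1500; try (C,hash)→1820, (C,merge)→2220, (A,hash)→4670, (C,nl)→7000, (A,merge)→10770, (A,nl)→150720; best=1820 via (C,hash)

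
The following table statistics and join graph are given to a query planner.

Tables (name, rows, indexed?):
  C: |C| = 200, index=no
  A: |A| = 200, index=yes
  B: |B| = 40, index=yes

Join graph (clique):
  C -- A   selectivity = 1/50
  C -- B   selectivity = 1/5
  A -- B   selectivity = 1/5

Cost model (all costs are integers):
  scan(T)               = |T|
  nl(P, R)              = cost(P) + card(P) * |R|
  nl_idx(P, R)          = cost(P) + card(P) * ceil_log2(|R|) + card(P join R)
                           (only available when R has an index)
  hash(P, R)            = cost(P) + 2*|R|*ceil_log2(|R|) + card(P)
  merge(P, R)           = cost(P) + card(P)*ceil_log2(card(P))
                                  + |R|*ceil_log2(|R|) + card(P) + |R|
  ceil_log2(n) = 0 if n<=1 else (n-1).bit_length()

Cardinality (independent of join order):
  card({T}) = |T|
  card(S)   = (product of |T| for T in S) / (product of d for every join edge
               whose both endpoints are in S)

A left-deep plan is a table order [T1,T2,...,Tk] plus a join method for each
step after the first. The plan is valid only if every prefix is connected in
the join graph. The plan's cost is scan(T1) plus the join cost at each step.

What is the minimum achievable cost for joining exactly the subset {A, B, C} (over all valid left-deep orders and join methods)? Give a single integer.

3880

Selinger DP over subsets of {A,B,C}:
  {C}: scan cost=200, card=200
  {A}: scan cost=200, card=200
  {B}: scan cost=40, card=40
  {AC}: card=800; try (A,nl_idx)→2600, (C,hash)→3600, (A,hash)→3600, (C,merge)→3800, (A,merge)→3800, (C,nl)→40200 …(+1); best=2600 via (A,nl_idx)
  {BC}: card=1600; try (B,hash)→880, (C,merge)→2120, (B,merge)→2280, (B,nl_idx)→3000, (C,hash)→3280, (C,nl)→8040 …(+1); best=880 via (B,hash)
  {AB}: card=1600; try (B,hash)→880, (A,nl_idx)→1960, (A,merge)→2120, (B,merge)→2280, (B,nl_idx)→3000, (A,hash)→3280 …(+2); best=880 via (B,hash)
  {ABC}: card=1280; try (B,hash)→3880, (C,hash)→5680, (A,hash)→5680, (B,nl_idx)→8680, (B,merge)→11680, (A,nl_idx)→14960 …(+5); best=3880 via (B,hash)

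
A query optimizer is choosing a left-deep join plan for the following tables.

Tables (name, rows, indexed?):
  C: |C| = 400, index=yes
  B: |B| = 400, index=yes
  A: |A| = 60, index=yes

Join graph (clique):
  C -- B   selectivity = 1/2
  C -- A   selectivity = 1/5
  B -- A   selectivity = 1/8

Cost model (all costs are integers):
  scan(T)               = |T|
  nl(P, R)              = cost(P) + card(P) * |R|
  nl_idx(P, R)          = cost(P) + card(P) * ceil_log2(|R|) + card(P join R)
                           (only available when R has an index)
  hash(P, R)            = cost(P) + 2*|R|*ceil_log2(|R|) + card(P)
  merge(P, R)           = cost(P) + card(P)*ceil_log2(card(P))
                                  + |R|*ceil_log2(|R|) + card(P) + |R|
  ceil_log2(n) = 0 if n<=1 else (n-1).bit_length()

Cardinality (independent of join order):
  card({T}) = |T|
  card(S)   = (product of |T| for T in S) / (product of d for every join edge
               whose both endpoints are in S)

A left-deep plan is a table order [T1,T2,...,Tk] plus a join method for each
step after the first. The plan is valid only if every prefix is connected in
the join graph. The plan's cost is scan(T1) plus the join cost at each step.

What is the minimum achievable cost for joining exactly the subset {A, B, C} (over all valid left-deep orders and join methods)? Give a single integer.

Selinger DP over subsets of {A,B,C}:
  {C}: scan cost=400, card=400
  {B}: scan cost=400, card=400
  {A}: scan cost=60, card=60
  {BC}: card=80000; try (C,hash)→8000, (B,hash)→8000, (C,merge)→8400, (B,merge)→8400, (C,nl_idx)→84000, (B,nl_idx)→84000 …(+2); best=8000 via (C,hash)
  {AC}: card=4800; try (A,hash)→1520, (C,merge)→4480, (A,merge)→4820, (C,nl_idx)→5400, (C,hash)→7320, (A,nl_idx)→7600 …(+2); best=1520 via (A,hash)
  {AB}: card=3000; try (A,hash)→1520, (B,nl_idx)→3600, (B,merge)→4480, (A,merge)→4820, (A,nl_idx)→5800, (B,hash)→7320 …(+2); best=1520 via (A,hash)
  {ABC}: card=120000; try (C,hash)→11720, (B,hash)→13520, (C,merge)→44520, (B,merge)→72720, (A,hash)→88720, (C,nl_idx)→148520 …(+6); best=11720 via (C,hash)

11720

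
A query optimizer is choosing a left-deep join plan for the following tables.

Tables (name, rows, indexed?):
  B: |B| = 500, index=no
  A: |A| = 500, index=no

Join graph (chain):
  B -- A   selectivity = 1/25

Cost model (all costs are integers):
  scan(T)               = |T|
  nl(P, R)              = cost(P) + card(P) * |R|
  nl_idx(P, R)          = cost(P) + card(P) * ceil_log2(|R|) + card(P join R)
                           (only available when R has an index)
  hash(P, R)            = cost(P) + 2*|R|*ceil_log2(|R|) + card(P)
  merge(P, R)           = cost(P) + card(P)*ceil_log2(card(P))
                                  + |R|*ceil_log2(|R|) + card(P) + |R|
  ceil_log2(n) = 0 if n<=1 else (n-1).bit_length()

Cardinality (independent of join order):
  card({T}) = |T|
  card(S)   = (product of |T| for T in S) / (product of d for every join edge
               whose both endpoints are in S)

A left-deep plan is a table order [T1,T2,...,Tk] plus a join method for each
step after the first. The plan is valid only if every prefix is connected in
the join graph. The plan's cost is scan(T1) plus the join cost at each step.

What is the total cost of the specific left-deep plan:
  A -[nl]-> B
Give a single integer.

step 1: scan A: cost=500, card=500
step 2: join B via nl
    card(P join B) = 500*500/(25) = 10000
    cost = 500 + 500*500 = 250500

250500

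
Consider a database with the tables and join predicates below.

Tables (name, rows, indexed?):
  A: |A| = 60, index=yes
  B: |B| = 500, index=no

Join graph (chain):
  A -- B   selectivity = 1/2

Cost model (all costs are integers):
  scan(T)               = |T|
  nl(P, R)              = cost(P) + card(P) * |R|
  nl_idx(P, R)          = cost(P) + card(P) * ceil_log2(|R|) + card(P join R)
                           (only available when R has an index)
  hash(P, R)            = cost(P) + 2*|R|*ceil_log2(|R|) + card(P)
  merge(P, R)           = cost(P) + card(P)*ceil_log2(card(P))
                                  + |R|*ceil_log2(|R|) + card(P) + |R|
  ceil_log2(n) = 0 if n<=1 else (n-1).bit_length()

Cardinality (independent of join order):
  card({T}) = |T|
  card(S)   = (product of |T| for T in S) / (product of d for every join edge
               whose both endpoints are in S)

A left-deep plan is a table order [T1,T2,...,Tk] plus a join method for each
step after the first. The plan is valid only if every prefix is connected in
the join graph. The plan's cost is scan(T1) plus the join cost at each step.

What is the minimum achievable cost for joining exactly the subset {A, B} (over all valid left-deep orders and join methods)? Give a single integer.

Selinger DP over subsets of {A,B}:
  {A}: scan cost=60, card=60
  {B}: scan cost=500, card=500
  {AB}: card=15000; try (A,hash)→1720, (B,merge)→5480, (A,merge)→5920, (B,hash)→9120, (A,nl_idx)→18500, (B,nl)→30060 …(+1); best=1720 via (A,hash)

1720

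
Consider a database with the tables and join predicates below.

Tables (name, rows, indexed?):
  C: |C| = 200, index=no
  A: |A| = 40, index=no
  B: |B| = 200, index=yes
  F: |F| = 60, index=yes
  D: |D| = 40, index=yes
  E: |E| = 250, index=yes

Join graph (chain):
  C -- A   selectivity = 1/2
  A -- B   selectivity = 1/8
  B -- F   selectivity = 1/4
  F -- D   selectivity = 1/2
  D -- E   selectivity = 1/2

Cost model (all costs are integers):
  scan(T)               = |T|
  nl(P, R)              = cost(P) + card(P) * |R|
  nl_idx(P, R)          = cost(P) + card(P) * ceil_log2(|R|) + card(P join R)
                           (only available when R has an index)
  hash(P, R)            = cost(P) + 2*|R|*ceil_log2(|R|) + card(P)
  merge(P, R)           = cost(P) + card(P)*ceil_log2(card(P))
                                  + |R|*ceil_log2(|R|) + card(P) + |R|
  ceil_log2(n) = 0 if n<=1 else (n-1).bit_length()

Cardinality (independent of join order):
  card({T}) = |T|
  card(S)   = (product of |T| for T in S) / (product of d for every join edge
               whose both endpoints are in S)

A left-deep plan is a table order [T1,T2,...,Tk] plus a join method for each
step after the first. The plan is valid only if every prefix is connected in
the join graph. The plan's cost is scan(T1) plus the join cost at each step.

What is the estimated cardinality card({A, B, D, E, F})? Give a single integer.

Tables in S: A(40), B(200), D(40), E(250), F(60)
Edges inside S: A-B(d=8), B-F(d=4), F-D(d=2), D-E(d=2)
numerator = 40 * 200 * 40 * 250 * 60 = 4800000000
denominator = 8 * 4 * 2 * 2 = 128
card(S) = 4800000000 / 128 = 37500000

37500000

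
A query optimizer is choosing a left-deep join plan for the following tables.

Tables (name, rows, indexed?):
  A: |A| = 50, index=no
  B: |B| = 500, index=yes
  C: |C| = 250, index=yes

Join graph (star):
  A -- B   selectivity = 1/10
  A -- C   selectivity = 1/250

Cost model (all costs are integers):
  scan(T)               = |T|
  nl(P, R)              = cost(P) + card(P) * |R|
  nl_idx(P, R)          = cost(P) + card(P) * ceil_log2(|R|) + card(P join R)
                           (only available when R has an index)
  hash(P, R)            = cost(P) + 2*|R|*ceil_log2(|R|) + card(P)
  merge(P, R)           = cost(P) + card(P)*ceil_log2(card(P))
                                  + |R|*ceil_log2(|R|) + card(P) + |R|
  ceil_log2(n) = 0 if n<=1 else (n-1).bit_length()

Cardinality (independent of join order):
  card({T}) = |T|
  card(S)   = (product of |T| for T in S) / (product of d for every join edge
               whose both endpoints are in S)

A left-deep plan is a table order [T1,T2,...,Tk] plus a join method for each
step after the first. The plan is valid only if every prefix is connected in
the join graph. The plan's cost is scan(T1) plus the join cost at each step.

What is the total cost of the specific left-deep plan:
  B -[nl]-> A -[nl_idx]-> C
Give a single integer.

48000

step 1: scan B: cost=500, card=500
step 2: join A via nl
    card(P join A) = 500*50/(10) = 2500
    cost = 500 + 500*50 = 25500
step 3: join C via nl_idx
    card(P join C) = 2500*250/(250) = 2500
    cost = 25500 + 2500*8 + 2500 = 48000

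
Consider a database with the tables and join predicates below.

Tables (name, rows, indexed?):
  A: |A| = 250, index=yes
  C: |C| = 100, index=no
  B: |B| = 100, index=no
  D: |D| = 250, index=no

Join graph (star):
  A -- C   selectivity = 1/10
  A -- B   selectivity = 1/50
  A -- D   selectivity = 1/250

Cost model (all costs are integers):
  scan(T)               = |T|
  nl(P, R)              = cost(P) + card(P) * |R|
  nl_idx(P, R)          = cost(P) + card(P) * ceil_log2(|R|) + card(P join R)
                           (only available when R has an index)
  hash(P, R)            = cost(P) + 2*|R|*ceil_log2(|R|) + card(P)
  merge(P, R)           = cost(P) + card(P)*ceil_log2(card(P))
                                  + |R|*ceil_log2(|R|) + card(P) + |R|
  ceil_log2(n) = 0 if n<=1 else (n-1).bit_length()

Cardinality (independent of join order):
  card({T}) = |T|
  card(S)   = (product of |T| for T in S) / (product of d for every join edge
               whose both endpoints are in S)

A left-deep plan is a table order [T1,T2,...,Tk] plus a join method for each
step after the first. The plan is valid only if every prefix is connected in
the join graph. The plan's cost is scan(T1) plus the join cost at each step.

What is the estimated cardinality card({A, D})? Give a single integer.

Tables in S: A(250), D(250)
Edges inside S: A-D(d=250)
numerator = 250 * 250 = 62500
denominator = 250 = 250
card(S) = 62500 / 250 = 250

250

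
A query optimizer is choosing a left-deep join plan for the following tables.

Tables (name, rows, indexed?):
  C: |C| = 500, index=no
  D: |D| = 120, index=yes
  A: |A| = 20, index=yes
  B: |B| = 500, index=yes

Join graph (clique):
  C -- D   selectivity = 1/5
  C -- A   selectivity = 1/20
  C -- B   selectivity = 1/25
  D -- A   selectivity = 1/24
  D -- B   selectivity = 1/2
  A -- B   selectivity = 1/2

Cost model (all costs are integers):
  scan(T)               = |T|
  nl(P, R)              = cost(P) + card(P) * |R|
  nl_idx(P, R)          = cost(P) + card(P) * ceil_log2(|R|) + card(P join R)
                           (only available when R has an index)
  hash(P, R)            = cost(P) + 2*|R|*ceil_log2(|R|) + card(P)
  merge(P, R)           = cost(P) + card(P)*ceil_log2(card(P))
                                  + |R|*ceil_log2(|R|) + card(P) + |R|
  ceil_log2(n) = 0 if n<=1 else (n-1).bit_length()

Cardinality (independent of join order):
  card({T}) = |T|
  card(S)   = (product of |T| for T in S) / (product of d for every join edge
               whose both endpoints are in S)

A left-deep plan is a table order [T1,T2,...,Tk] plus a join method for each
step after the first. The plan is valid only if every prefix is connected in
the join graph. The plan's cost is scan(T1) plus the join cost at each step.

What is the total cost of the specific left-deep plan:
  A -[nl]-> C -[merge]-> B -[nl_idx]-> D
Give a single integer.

57520

step 1: scan A: cost=20, card=20
step 2: join C via nl
    card(P join C) = 20*500/(20) = 500
    cost = 20 + 20*500 = 10020
step 3: join B via merge
    card(P join B) = 500*500/(25*2) = 5000
    cost = 10020 + 500*9 + 500*9 + 500 + 500 = 20020
step 4: join D via nl_idx
    card(P join D) = 5000*120/(5*24*2) = 2500
    cost = 20020 + 5000*7 + 2500 = 57520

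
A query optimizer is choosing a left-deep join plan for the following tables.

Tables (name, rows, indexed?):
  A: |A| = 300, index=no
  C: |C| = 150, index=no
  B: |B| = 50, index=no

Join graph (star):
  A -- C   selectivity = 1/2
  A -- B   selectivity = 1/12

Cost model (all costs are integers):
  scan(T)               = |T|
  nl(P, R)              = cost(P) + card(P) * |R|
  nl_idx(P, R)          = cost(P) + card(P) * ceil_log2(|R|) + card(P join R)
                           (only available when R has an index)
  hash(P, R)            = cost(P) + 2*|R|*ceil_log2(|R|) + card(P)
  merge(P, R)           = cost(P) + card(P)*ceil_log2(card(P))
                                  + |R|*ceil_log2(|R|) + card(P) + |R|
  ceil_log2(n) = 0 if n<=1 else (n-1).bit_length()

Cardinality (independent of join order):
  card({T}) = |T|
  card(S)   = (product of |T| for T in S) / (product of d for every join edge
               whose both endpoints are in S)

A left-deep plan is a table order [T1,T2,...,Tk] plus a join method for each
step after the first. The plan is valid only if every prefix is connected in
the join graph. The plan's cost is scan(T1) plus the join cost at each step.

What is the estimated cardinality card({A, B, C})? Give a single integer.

Tables in S: A(300), B(50), C(150)
Edges inside S: A-C(d=2), A-B(d=12)
numerator = 300 * 50 * 150 = 2250000
denominator = 2 * 12 = 24
card(S) = 2250000 / 24 = 93750

93750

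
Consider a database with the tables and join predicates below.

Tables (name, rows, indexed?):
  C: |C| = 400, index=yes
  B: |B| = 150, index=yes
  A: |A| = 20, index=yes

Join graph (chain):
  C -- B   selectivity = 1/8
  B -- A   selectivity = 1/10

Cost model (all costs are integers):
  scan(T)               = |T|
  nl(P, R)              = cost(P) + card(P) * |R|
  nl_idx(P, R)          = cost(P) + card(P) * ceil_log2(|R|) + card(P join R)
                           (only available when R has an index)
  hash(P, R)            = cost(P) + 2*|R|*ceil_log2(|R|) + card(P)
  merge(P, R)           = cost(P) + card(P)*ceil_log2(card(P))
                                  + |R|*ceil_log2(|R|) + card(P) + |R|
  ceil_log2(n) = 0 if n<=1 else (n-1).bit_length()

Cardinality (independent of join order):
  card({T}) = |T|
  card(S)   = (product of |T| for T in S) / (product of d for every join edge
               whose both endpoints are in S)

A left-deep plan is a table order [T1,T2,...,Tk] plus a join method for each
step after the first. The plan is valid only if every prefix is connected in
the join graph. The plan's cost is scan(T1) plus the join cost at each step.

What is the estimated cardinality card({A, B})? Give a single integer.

300

Tables in S: A(20), B(150)
Edges inside S: B-A(d=10)
numerator = 20 * 150 = 3000
denominator = 10 = 10
card(S) = 3000 / 10 = 300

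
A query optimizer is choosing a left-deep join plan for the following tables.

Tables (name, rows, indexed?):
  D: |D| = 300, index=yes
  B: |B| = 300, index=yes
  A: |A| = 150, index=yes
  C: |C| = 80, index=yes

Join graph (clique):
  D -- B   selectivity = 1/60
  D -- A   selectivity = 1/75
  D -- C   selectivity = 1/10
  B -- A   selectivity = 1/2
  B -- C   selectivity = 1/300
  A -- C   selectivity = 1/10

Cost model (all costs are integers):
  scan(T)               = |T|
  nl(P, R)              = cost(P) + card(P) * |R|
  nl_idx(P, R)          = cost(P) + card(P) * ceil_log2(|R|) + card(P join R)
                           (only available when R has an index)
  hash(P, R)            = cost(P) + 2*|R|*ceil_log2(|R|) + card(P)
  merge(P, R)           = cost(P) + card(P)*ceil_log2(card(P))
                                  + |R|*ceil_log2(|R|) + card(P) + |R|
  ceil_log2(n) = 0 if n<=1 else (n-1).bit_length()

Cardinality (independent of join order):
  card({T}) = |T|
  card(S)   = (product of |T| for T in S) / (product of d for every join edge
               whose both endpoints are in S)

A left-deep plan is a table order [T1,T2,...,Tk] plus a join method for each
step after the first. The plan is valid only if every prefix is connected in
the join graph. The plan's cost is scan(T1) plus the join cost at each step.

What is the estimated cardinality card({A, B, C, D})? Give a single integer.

Tables in S: A(150), B(300), C(80), D(300)
Edges inside S: D-B(d=60), D-A(d=75), D-C(d=10), B-A(d=2), B-C(d=300), A-C(d=10)
numerator = 150 * 300 * 80 * 300 = 1080000000
denominator = 60 * 75 * 10 * 2 * 300 * 10 = 270000000
card(S) = 1080000000 / 270000000 = 4

4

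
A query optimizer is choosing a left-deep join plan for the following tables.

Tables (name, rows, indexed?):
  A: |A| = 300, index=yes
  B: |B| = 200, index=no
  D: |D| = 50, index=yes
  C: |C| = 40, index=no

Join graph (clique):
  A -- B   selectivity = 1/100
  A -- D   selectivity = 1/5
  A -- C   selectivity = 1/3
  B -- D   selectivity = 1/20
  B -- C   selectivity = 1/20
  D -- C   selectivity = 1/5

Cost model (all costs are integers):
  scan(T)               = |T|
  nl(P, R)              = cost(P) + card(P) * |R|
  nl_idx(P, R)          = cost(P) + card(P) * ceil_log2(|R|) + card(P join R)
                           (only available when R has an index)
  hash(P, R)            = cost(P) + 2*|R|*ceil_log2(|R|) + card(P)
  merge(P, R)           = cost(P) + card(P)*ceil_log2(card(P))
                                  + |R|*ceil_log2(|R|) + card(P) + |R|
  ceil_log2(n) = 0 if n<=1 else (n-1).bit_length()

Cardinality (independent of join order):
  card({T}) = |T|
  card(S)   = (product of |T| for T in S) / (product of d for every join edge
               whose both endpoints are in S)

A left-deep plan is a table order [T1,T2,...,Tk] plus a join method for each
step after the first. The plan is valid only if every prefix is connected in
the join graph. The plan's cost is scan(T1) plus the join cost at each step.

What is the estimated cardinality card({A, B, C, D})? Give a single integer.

40

Tables in S: A(300), B(200), C(40), D(50)
Edges inside S: A-B(d=100), A-D(d=5), A-C(d=3), B-D(d=20), B-C(d=20), D-C(d=5)
numerator = 300 * 200 * 40 * 50 = 120000000
denominator = 100 * 5 * 3 * 20 * 20 * 5 = 3000000
card(S) = 120000000 / 3000000 = 40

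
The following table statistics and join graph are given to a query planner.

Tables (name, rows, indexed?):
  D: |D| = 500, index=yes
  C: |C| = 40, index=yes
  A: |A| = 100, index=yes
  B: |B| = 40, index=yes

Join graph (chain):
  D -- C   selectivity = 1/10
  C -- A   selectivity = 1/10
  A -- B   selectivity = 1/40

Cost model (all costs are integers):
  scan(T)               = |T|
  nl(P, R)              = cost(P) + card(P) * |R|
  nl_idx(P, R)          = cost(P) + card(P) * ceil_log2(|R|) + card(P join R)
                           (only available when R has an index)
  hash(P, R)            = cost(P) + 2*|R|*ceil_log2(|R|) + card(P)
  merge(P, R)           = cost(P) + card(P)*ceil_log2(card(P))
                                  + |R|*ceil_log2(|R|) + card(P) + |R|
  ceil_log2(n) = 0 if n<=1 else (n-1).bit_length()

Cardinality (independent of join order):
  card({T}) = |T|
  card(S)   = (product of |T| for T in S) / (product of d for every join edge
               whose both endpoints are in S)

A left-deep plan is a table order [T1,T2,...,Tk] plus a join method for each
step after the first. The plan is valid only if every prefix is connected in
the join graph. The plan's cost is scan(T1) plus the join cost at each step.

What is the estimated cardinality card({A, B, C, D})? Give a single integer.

Tables in S: A(100), B(40), C(40), D(500)
Edges inside S: D-C(d=10), C-A(d=10), A-B(d=40)
numerator = 100 * 40 * 40 * 500 = 80000000
denominator = 10 * 10 * 40 = 4000
card(S) = 80000000 / 4000 = 20000

20000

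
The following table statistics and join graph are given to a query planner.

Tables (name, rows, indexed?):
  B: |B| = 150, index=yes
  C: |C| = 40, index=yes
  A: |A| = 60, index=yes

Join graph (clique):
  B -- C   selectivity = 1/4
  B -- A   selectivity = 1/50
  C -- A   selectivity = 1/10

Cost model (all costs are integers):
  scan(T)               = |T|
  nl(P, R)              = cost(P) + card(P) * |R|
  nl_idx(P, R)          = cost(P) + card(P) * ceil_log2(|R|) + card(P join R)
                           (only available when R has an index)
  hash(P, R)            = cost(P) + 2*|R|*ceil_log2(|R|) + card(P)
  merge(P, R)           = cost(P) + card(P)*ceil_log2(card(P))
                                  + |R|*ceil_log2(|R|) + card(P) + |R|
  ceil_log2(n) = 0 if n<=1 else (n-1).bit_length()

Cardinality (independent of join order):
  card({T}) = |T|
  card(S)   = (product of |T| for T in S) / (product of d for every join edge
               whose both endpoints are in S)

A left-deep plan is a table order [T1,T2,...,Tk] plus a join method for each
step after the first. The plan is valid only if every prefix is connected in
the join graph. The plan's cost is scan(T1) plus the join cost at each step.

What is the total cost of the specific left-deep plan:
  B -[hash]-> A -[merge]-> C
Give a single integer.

2920

step 1: scan B: cost=150, card=150
step 2: join A via hash
    card(P join A) = 150*60/(50) = 180
    cost = 150 + 2*60*6 + 150 = 1020
step 3: join C via merge
    card(P join C) = 180*40/(4*10) = 180
    cost = 1020 + 180*8 + 40*6 + 180 + 40 = 2920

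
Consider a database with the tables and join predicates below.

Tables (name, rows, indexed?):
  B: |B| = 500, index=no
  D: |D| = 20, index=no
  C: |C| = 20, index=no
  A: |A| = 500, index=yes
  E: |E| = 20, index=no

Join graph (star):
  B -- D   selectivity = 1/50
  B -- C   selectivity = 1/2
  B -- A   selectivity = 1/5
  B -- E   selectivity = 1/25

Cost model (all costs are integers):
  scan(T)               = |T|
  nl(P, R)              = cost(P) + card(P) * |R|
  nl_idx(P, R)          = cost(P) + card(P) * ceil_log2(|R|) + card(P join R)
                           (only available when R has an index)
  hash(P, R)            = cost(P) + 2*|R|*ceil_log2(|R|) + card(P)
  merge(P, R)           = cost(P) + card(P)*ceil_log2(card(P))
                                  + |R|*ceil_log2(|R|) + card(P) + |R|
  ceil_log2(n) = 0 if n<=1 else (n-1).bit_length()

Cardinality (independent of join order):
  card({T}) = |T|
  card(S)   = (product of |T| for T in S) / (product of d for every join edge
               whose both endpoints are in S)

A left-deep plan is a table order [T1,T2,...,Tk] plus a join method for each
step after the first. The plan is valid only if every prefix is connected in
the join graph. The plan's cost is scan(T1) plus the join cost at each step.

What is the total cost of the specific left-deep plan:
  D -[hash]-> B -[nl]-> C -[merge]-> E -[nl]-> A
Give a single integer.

step 1: scan D: cost=20, card=20
step 2: join B via hash
    card(P join B) = 20*500/(50) = 200
    cost = 20 + 2*500*9 + 20 = 9040
step 3: join C via nl
    card(P join C) = 200*20/(2) = 2000
    cost = 9040 + 200*20 = 13040
step 4: join E via merge
    card(P join E) = 2000*20/(25) = 1600
    cost = 13040 + 2000*11 + 20*5 + 2000 + 20 = 37160
step 5: join A via nl
    card(P join A) = 1600*500/(5) = 160000
    cost = 37160 + 1600*500 = 837160

837160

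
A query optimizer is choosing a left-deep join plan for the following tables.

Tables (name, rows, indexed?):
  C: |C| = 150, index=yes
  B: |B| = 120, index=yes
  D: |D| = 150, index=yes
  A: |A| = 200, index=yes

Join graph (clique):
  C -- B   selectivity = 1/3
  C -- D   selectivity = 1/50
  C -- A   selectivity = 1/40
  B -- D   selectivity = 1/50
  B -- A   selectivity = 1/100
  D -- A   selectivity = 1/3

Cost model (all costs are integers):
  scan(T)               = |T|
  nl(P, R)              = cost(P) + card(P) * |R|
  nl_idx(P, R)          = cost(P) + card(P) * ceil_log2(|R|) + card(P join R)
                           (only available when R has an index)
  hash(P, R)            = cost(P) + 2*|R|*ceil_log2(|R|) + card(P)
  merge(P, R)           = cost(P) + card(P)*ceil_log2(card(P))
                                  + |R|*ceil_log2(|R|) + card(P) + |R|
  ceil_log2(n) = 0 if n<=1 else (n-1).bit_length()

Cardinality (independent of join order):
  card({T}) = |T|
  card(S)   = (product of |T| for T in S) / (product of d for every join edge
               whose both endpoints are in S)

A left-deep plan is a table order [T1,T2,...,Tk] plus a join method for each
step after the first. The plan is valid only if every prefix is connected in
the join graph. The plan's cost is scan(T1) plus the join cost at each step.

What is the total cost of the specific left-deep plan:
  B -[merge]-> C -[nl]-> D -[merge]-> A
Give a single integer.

step 1: scan B: cost=120, card=120
step 2: join C via merge
    card(P join C) = 120*150/(3) = 6000
    cost = 120 + 120*7 + 150*8 + 120 + 150 = 2430
step 3: join D via nl
    card(P join D) = 6000*150/(50*50) = 360
    cost = 2430 + 6000*150 = 902430
step 4: join A via merge
    card(P join A) = 360*200/(40*100*3) = 6
    cost = 902430 + 360*9 + 200*8 + 360 + 200 = 907830

907830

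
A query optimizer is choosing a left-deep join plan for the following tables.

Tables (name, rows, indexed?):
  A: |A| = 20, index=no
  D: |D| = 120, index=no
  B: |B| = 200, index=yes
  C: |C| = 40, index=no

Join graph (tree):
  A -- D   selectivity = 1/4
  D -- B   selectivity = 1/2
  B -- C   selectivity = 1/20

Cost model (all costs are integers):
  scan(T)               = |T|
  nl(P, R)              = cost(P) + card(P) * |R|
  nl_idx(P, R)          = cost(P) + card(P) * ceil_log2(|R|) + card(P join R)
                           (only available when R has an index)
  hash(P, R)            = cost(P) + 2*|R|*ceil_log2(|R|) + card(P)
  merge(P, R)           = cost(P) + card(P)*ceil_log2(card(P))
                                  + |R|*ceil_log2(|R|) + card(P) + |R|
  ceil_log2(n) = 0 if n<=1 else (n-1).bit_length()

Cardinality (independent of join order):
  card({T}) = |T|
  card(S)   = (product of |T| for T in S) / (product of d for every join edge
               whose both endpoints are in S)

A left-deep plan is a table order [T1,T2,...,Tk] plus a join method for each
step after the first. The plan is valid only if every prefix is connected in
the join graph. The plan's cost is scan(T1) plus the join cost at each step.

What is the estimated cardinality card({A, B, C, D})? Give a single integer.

120000

Tables in S: A(20), B(200), C(40), D(120)
Edges inside S: A-D(d=4), D-B(d=2), B-C(d=20)
numerator = 20 * 200 * 40 * 120 = 19200000
denominator = 4 * 2 * 20 = 160
card(S) = 19200000 / 160 = 120000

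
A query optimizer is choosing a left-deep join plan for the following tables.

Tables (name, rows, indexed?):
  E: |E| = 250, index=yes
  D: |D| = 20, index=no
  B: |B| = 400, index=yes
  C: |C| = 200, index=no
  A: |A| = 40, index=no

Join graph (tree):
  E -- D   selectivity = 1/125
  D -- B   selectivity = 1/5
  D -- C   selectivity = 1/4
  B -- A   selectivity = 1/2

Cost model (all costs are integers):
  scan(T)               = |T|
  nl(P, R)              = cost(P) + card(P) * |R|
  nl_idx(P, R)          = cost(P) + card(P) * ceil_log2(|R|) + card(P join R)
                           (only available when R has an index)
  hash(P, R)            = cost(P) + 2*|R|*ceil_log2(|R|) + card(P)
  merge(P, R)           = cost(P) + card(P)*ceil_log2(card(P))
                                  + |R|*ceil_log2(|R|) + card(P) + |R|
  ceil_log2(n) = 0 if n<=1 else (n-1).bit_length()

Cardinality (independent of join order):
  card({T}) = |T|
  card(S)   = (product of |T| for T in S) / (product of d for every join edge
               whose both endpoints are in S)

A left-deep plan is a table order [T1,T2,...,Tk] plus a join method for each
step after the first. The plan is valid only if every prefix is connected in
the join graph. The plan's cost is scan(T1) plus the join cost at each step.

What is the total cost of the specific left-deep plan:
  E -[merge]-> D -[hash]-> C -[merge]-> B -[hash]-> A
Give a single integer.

194340

step 1: scan E: cost=250, card=250
step 2: join D via merge
    card(P join D) = 250*20/(125) = 40
    cost = 250 + 250*8 + 20*5 + 250 + 20 = 2620
step 3: join C via hash
    card(P join C) = 40*200/(4) = 2000
    cost = 2620 + 2*200*8 + 40 = 5860
step 4: join B via merge
    card(P join B) = 2000*400/(5) = 160000
    cost = 5860 + 2000*11 + 400*9 + 2000 + 400 = 33860
step 5: join A via hash
    card(P join A) = 160000*40/(2) = 3200000
    cost = 33860 + 2*40*6 + 160000 = 194340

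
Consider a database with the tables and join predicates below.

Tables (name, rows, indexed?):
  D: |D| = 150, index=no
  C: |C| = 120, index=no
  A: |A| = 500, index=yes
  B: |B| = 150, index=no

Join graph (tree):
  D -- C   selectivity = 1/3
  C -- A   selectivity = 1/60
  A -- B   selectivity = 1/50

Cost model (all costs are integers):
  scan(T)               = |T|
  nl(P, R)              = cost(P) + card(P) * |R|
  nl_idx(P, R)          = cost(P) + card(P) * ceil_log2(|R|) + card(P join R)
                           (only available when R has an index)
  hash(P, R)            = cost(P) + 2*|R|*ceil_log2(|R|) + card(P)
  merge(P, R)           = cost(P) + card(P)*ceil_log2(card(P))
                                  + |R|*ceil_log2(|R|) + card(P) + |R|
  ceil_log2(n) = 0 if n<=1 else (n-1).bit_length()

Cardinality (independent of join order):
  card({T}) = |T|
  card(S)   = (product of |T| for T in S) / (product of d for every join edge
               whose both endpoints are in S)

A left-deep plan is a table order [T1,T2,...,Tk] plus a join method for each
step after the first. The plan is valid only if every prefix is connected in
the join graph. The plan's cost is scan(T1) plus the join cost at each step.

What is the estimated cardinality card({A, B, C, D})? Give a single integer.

Tables in S: A(500), B(150), C(120), D(150)
Edges inside S: D-C(d=3), C-A(d=60), A-B(d=50)
numerator = 500 * 150 * 120 * 150 = 1350000000
denominator = 3 * 60 * 50 = 9000
card(S) = 1350000000 / 9000 = 150000

150000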